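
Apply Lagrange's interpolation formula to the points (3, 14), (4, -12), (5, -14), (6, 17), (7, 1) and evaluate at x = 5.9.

Lagrange interpolation formula:
P(x) = Σ yᵢ × Lᵢ(x)
where Lᵢ(x) = Π_{j≠i} (x - xⱼ)/(xᵢ - xⱼ)

L_0(5.9) = (5.9 - 4)/(3 - 4) × (5.9 - 5)/(3 - 5) × (5.9 - 6)/(3 - 6) × (5.9 - 7)/(3 - 7) = 0.007837
L_1(5.9) = (5.9 - 3)/(4 - 3) × (5.9 - 5)/(4 - 5) × (5.9 - 6)/(4 - 6) × (5.9 - 7)/(4 - 7) = -0.047850
L_2(5.9) = (5.9 - 3)/(5 - 3) × (5.9 - 4)/(5 - 4) × (5.9 - 6)/(5 - 6) × (5.9 - 7)/(5 - 7) = 0.151525
L_3(5.9) = (5.9 - 3)/(6 - 3) × (5.9 - 4)/(6 - 4) × (5.9 - 5)/(6 - 5) × (5.9 - 7)/(6 - 7) = 0.909150
L_4(5.9) = (5.9 - 3)/(7 - 3) × (5.9 - 4)/(7 - 4) × (5.9 - 5)/(7 - 5) × (5.9 - 6)/(7 - 6) = -0.020662

P(5.9) = 14×L_0(5.9) + (-12)×L_1(5.9) + (-14)×L_2(5.9) + 17×L_3(5.9) + 1×L_4(5.9)
P(5.9) = 13.997463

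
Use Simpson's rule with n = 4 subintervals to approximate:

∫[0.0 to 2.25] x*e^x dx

f(x) = x*e^x
a = 0.0, b = 2.25, n = 4
h = (b - a)/n = 0.562500

Simpson's rule: (h/3)[f(x₀) + 4f(x₁) + 2f(x₂) + ... + f(xₙ)]

x_0 = 0.0000, f(x_0) = 0.000000, coefficient = 1
x_1 = 0.5625, f(x_1) = 0.987218, coefficient = 4
x_2 = 1.1250, f(x_2) = 3.465244, coefficient = 2
x_3 = 1.6875, f(x_3) = 9.122539, coefficient = 4
x_4 = 2.2500, f(x_4) = 21.347406, coefficient = 1

I ≈ (0.562500/3) × 68.716922 = 12.884423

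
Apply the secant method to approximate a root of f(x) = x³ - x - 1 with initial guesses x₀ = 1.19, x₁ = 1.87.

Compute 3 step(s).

f(x) = x³ - x - 1
x₀ = 1.19, x₁ = 1.87

Secant formula: x_{n+1} = x_n - f(x_n)(x_n - x_{n-1})/(f(x_n) - f(x_{n-1}))

Iteration 1:
  f(1.190000) = -0.504841
  f(1.870000) = 3.669203
  x_2 = 1.870000 - 3.669203×(1.870000 - 1.190000)/(3.669203 - (-0.504841))
       = 1.272244
Iteration 2:
  f(1.870000) = 3.669203
  f(1.272244) = -0.212982
  x_3 = 1.272244 - (-0.212982)×(1.272244 - 1.870000)/(-0.212982 - 3.669203)
       = 1.305038
Iteration 3:
  f(1.272244) = -0.212982
  f(1.305038) = -0.082396
  x_4 = 1.305038 - (-0.082396)×(1.305038 - 1.272244)/(-0.082396 - (-0.212982))
       = 1.325730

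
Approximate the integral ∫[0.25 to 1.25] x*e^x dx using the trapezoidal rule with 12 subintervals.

f(x) = x*e^x
a = 0.25, b = 1.25, n = 12
h = (b - a)/n = 0.083333

Trapezoidal rule: (h/2)[f(x₀) + 2f(x₁) + 2f(x₂) + ... + f(xₙ)]

x_0 = 0.2500, f(x_0) = 0.321006, coefficient = 1
x_1 = 0.3333, f(x_1) = 0.465204, coefficient = 2
x_2 = 0.4167, f(x_2) = 0.632040, coefficient = 2
x_3 = 0.5000, f(x_3) = 0.824361, coefficient = 2
x_4 = 0.5833, f(x_4) = 1.045334, coefficient = 2
x_5 = 0.6667, f(x_5) = 1.298489, coefficient = 2
x_6 = 0.7500, f(x_6) = 1.587750, coefficient = 2
x_7 = 0.8333, f(x_7) = 1.917480, coefficient = 2
x_8 = 0.9167, f(x_8) = 2.292528, coefficient = 2
x_9 = 1.0000, f(x_9) = 2.718282, coefficient = 2
x_10 = 1.0833, f(x_10) = 3.200721, coefficient = 2
x_11 = 1.1667, f(x_11) = 3.746482, coefficient = 2
x_12 = 1.2500, f(x_12) = 4.362929, coefficient = 1

I ≈ (0.083333/2) × 44.141279 = 1.839220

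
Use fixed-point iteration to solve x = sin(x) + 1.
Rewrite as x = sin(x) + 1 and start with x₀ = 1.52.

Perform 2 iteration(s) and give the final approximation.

Equation: x = sin(x) + 1
Fixed-point form: x = sin(x) + 1
x₀ = 1.52

x_1 = g(1.520000) = 1.998710
x_2 = g(1.998710) = 1.909833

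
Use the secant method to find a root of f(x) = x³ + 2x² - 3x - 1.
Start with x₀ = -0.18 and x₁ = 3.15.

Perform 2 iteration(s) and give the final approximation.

f(x) = x³ + 2x² - 3x - 1
x₀ = -0.18, x₁ = 3.15

Secant formula: x_{n+1} = x_n - f(x_n)(x_n - x_{n-1})/(f(x_n) - f(x_{n-1}))

Iteration 1:
  f(-0.180000) = -0.401032
  f(3.150000) = 40.650875
  x_2 = 3.150000 - 40.650875×(3.150000 - (-0.180000))/(40.650875 - (-0.401032))
       = -0.147470
Iteration 2:
  f(3.150000) = 40.650875
  f(-0.147470) = -0.517304
  x_3 = -0.147470 - (-0.517304)×(-0.147470 - 3.150000)/(-0.517304 - 40.650875)
       = -0.106035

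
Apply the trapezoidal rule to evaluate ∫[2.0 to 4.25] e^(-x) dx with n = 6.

f(x) = e^(-x)
a = 2.0, b = 4.25, n = 6
h = (b - a)/n = 0.375000

Trapezoidal rule: (h/2)[f(x₀) + 2f(x₁) + 2f(x₂) + ... + f(xₙ)]

x_0 = 2.0000, f(x_0) = 0.135335, coefficient = 1
x_1 = 2.3750, f(x_1) = 0.093014, coefficient = 2
x_2 = 2.7500, f(x_2) = 0.063928, coefficient = 2
x_3 = 3.1250, f(x_3) = 0.043937, coefficient = 2
x_4 = 3.5000, f(x_4) = 0.030197, coefficient = 2
x_5 = 3.8750, f(x_5) = 0.020754, coefficient = 2
x_6 = 4.2500, f(x_6) = 0.014264, coefficient = 1

I ≈ (0.375000/2) × 0.653262 = 0.122487
Exact value: 0.121071
Error: 0.001415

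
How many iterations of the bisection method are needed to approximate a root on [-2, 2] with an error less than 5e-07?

We need (b-a)/2^n ≤ 5e-07
(2 - (-2))/2^n ≤ 5e-07
4/2^n ≤ 5e-07
2^n ≥ 8000000
n ≥ log₂(8000000) = 22.93
n ≥ 23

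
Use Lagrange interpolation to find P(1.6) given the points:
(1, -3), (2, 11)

Lagrange interpolation formula:
P(x) = Σ yᵢ × Lᵢ(x)
where Lᵢ(x) = Π_{j≠i} (x - xⱼ)/(xᵢ - xⱼ)

L_0(1.6) = (1.6 - 2)/(1 - 2) = 0.400000
L_1(1.6) = (1.6 - 1)/(2 - 1) = 0.600000

P(1.6) = (-3)×L_0(1.6) + 11×L_1(1.6)
P(1.6) = 5.400000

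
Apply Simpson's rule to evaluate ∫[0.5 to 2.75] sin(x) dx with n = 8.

f(x) = sin(x)
a = 0.5, b = 2.75, n = 8
h = (b - a)/n = 0.281250

Simpson's rule: (h/3)[f(x₀) + 4f(x₁) + 2f(x₂) + ... + f(xₙ)]

x_0 = 0.5000, f(x_0) = 0.479426, coefficient = 1
x_1 = 0.7812, f(x_1) = 0.704168, coefficient = 4
x_2 = 1.0625, f(x_2) = 0.873575, coefficient = 2
x_3 = 1.3438, f(x_3) = 0.974336, coefficient = 4
x_4 = 1.6250, f(x_4) = 0.998531, coefficient = 2
x_5 = 1.9062, f(x_5) = 0.944261, coefficient = 4
x_6 = 2.1875, f(x_6) = 0.815789, coefficient = 2
x_7 = 2.4688, f(x_7) = 0.623212, coefficient = 4
x_8 = 2.7500, f(x_8) = 0.381661, coefficient = 1

I ≈ (0.281250/3) × 19.220780 = 1.801948
Exact value: 1.801885
Error: 0.000063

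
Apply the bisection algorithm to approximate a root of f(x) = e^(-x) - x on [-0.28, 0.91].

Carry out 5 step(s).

f(x) = e^(-x) - x
Initial interval: [-0.28, 0.91]

Iteration 1:
  c_1 = (-0.280000 + 0.910000)/2 = 0.315000
  f(c_1) = f(0.315000) = 0.414789
  f(a) × f(c) ≥ 0, new interval: [0.315000, 0.910000]
Iteration 2:
  c_2 = (0.315000 + 0.910000)/2 = 0.612500
  f(c_2) = f(0.612500) = -0.070506
  f(a) × f(c) < 0, new interval: [0.315000, 0.612500]
Iteration 3:
  c_3 = (0.315000 + 0.612500)/2 = 0.463750
  f(c_3) = f(0.463750) = 0.165171
  f(a) × f(c) ≥ 0, new interval: [0.463750, 0.612500]
Iteration 4:
  c_4 = (0.463750 + 0.612500)/2 = 0.538125
  f(c_4) = f(0.538125) = 0.045717
  f(a) × f(c) ≥ 0, new interval: [0.538125, 0.612500]
Iteration 5:
  c_5 = (0.538125 + 0.612500)/2 = 0.575313
  f(c_5) = f(0.575313) = -0.012783
  f(a) × f(c) < 0, new interval: [0.538125, 0.575313]

After 5 iteration(s), the approximation is c_5 = 0.575313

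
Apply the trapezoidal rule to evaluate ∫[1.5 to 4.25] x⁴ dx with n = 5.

f(x) = x⁴
a = 1.5, b = 4.25, n = 5
h = (b - a)/n = 0.550000

Trapezoidal rule: (h/2)[f(x₀) + 2f(x₁) + 2f(x₂) + ... + f(xₙ)]

x_0 = 1.5000, f(x_0) = 5.062500, coefficient = 1
x_1 = 2.0500, f(x_1) = 17.661006, coefficient = 2
x_2 = 2.6000, f(x_2) = 45.697600, coefficient = 2
x_3 = 3.1500, f(x_3) = 98.456006, coefficient = 2
x_4 = 3.7000, f(x_4) = 187.416100, coefficient = 2
x_5 = 4.2500, f(x_5) = 326.253906, coefficient = 1

I ≈ (0.550000/2) × 1029.777831 = 283.188904
Exact value: 275.797070
Error: 7.391833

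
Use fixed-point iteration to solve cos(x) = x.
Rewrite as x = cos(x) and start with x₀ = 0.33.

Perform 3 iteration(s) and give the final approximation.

Equation: cos(x) = x
Fixed-point form: x = cos(x)
x₀ = 0.33

x_1 = g(0.330000) = 0.946042
x_2 = g(0.946042) = 0.584898
x_3 = g(0.584898) = 0.833769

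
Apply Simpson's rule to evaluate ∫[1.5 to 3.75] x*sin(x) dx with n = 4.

f(x) = x*sin(x)
a = 1.5, b = 3.75, n = 4
h = (b - a)/n = 0.562500

Simpson's rule: (h/3)[f(x₀) + 4f(x₁) + 2f(x₂) + ... + f(xₙ)]

x_0 = 1.5000, f(x_0) = 1.496242, coefficient = 1
x_1 = 2.0625, f(x_1) = 1.818155, coefficient = 4
x_2 = 2.6250, f(x_2) = 1.296541, coefficient = 2
x_3 = 3.1875, f(x_3) = -0.146278, coefficient = 4
x_4 = 3.7500, f(x_4) = -2.143355, coefficient = 1

I ≈ (0.562500/3) × 8.633477 = 1.618777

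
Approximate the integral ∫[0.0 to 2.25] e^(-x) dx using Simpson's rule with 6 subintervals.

f(x) = e^(-x)
a = 0.0, b = 2.25, n = 6
h = (b - a)/n = 0.375000

Simpson's rule: (h/3)[f(x₀) + 4f(x₁) + 2f(x₂) + ... + f(xₙ)]

x_0 = 0.0000, f(x_0) = 1.000000, coefficient = 1
x_1 = 0.3750, f(x_1) = 0.687289, coefficient = 4
x_2 = 0.7500, f(x_2) = 0.472367, coefficient = 2
x_3 = 1.1250, f(x_3) = 0.324652, coefficient = 4
x_4 = 1.5000, f(x_4) = 0.223130, coefficient = 2
x_5 = 1.8750, f(x_5) = 0.153355, coefficient = 4
x_6 = 2.2500, f(x_6) = 0.105399, coefficient = 1

I ≈ (0.375000/3) × 7.157580 = 0.894697
Exact value: 0.894601
Error: 0.000097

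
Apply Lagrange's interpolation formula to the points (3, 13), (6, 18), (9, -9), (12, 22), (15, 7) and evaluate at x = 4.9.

Lagrange interpolation formula:
P(x) = Σ yᵢ × Lᵢ(x)
where Lᵢ(x) = Π_{j≠i} (x - xⱼ)/(xᵢ - xⱼ)

L_0(4.9) = (4.9 - 6)/(3 - 6) × (4.9 - 9)/(3 - 9) × (4.9 - 12)/(3 - 12) × (4.9 - 15)/(3 - 15) = 0.166364
L_1(4.9) = (4.9 - 3)/(6 - 3) × (4.9 - 9)/(6 - 9) × (4.9 - 12)/(6 - 12) × (4.9 - 15)/(6 - 15) = 1.149426
L_2(4.9) = (4.9 - 3)/(9 - 3) × (4.9 - 6)/(9 - 6) × (4.9 - 12)/(9 - 12) × (4.9 - 15)/(9 - 15) = -0.462574
L_3(4.9) = (4.9 - 3)/(12 - 3) × (4.9 - 6)/(12 - 6) × (4.9 - 9)/(12 - 9) × (4.9 - 15)/(12 - 15) = 0.178080
L_4(4.9) = (4.9 - 3)/(15 - 3) × (4.9 - 6)/(15 - 6) × (4.9 - 9)/(15 - 9) × (4.9 - 12)/(15 - 12) = -0.031296

P(4.9) = 13×L_0(4.9) + 18×L_1(4.9) + (-9)×L_2(4.9) + 22×L_3(4.9) + 7×L_4(4.9)
P(4.9) = 30.714249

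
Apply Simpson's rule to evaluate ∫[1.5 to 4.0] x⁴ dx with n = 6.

f(x) = x⁴
a = 1.5, b = 4.0, n = 6
h = (b - a)/n = 0.416667

Simpson's rule: (h/3)[f(x₀) + 4f(x₁) + 2f(x₂) + ... + f(xₙ)]

x_0 = 1.5000, f(x_0) = 5.062500, coefficient = 1
x_1 = 1.9167, f(x_1) = 13.495419, coefficient = 4
x_2 = 2.3333, f(x_2) = 29.641975, coefficient = 2
x_3 = 2.7500, f(x_3) = 57.191406, coefficient = 4
x_4 = 3.1667, f(x_4) = 100.556327, coefficient = 2
x_5 = 3.5833, f(x_5) = 164.872733, coefficient = 4
x_6 = 4.0000, f(x_6) = 256.000000, coefficient = 1

I ≈ (0.416667/3) × 1463.697338 = 203.291297
Exact value: 203.281250
Error: 0.010047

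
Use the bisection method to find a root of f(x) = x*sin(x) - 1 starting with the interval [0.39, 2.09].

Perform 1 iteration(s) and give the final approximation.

f(x) = x*sin(x) - 1
Initial interval: [0.39, 2.09]

Iteration 1:
  c_1 = (0.390000 + 2.090000)/2 = 1.240000
  f(c_1) = f(1.240000) = 0.172772
  f(a) × f(c) < 0, new interval: [0.390000, 1.240000]

After 1 iteration(s), the approximation is c_1 = 1.240000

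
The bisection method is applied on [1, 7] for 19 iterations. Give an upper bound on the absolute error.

Bisection error bound: |error| ≤ (b-a)/2^n
|error| ≤ (7 - 1)/2^19 = 6/2^19
|error| ≤ 0.0000114441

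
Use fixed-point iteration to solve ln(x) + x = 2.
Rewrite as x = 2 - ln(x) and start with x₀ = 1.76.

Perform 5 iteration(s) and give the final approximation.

Equation: ln(x) + x = 2
Fixed-point form: x = 2 - ln(x)
x₀ = 1.76

x_1 = g(1.760000) = 1.434686
x_2 = g(1.434686) = 1.639054
x_3 = g(1.639054) = 1.505881
x_4 = g(1.505881) = 1.590622
x_5 = g(1.590622) = 1.535875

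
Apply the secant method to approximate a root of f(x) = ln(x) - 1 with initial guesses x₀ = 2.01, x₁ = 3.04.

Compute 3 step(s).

f(x) = ln(x) - 1
x₀ = 2.01, x₁ = 3.04

Secant formula: x_{n+1} = x_n - f(x_n)(x_n - x_{n-1})/(f(x_n) - f(x_{n-1}))

Iteration 1:
  f(2.010000) = -0.301865
  f(3.040000) = 0.111858
  x_2 = 3.040000 - 0.111858×(3.040000 - 2.010000)/(0.111858 - (-0.301865))
       = 2.761521
Iteration 2:
  f(3.040000) = 0.111858
  f(2.761521) = 0.015782
  x_3 = 2.761521 - 0.015782×(2.761521 - 3.040000)/(0.015782 - 0.111858)
       = 2.715778
Iteration 3:
  f(2.761521) = 0.015782
  f(2.715778) = -0.000922
  x_4 = 2.715778 - (-0.000922)×(2.715778 - 2.761521)/(-0.000922 - 0.015782)
       = 2.718302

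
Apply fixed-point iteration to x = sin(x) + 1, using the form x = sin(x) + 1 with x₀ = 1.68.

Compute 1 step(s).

Equation: x = sin(x) + 1
Fixed-point form: x = sin(x) + 1
x₀ = 1.68

x_1 = g(1.680000) = 1.994043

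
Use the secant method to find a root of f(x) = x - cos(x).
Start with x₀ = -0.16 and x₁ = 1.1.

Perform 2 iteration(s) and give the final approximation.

f(x) = x - cos(x)
x₀ = -0.16, x₁ = 1.1

Secant formula: x_{n+1} = x_n - f(x_n)(x_n - x_{n-1})/(f(x_n) - f(x_{n-1}))

Iteration 1:
  f(-0.160000) = -1.147227
  f(1.100000) = 0.646404
  x_2 = 1.100000 - 0.646404×(1.100000 - (-0.160000))/(0.646404 - (-1.147227))
       = 0.645911
Iteration 2:
  f(1.100000) = 0.646404
  f(0.645911) = -0.152641
  x_3 = 0.645911 - (-0.152641)×(0.645911 - 1.100000)/(-0.152641 - 0.646404)
       = 0.732655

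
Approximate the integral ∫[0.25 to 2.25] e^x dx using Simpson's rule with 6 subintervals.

f(x) = e^x
a = 0.25, b = 2.25, n = 6
h = (b - a)/n = 0.333333

Simpson's rule: (h/3)[f(x₀) + 4f(x₁) + 2f(x₂) + ... + f(xₙ)]

x_0 = 0.2500, f(x_0) = 1.284025, coefficient = 1
x_1 = 0.5833, f(x_1) = 1.792002, coefficient = 4
x_2 = 0.9167, f(x_2) = 2.500940, coefficient = 2
x_3 = 1.2500, f(x_3) = 3.490343, coefficient = 4
x_4 = 1.5833, f(x_4) = 4.871166, coefficient = 2
x_5 = 1.9167, f(x_5) = 6.798260, coefficient = 4
x_6 = 2.2500, f(x_6) = 9.487736, coefficient = 1

I ≈ (0.333333/3) × 73.838392 = 8.204266
Exact value: 8.203710
Error: 0.000555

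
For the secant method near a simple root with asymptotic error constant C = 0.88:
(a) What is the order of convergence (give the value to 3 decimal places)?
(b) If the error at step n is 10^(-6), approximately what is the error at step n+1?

(a) Secant method has superlinear convergence with order φ = (1+√5)/2 ≈ 1.618.
    This means |e_{n+1}| ≈ C|e_n|^1.618.

(b) With |e_n| = 10^(-6) and C = 0.88:
    |e_{n+1}| ≈ 0.88 × (10^(-6))^1.618 = 0.88 × 10^(-9.71)

(a) ≈ 1.618 (golden ratio); (b) |e_{n+1}| ≈ 1.723e-10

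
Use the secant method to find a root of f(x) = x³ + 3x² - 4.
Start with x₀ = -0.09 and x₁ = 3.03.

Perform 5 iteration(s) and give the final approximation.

f(x) = x³ + 3x² - 4
x₀ = -0.09, x₁ = 3.03

Secant formula: x_{n+1} = x_n - f(x_n)(x_n - x_{n-1})/(f(x_n) - f(x_{n-1}))

Iteration 1:
  f(-0.090000) = -3.976429
  f(3.030000) = 51.360827
  x_2 = 3.030000 - 51.360827×(3.030000 - (-0.090000))/(51.360827 - (-3.976429))
       = 0.134197
Iteration 2:
  f(3.030000) = 51.360827
  f(0.134197) = -3.943557
  x_3 = 0.134197 - (-3.943557)×(0.134197 - 3.030000)/(-3.943557 - 51.360827)
       = 0.340686
Iteration 3:
  f(0.134197) = -3.943557
  f(0.340686) = -3.612256
  x_4 = 0.340686 - (-3.612256)×(0.340686 - 0.134197)/(-3.612256 - (-3.943557))
       = 2.592090
Iteration 4:
  f(0.340686) = -3.612256
  f(2.592090) = 33.572847
  x_5 = 2.592090 - 33.572847×(2.592090 - 0.340686)/(33.572847 - (-3.612256))
       = 0.559394
Iteration 5:
  f(2.592090) = 33.572847
  f(0.559394) = -2.886191
  x_6 = 0.559394 - (-2.886191)×(0.559394 - 2.592090)/(-2.886191 - 33.572847)
       = 0.720307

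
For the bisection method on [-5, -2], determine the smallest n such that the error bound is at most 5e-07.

We need (b-a)/2^n ≤ 5e-07
(-2 - (-5))/2^n ≤ 5e-07
3/2^n ≤ 5e-07
2^n ≥ 6000000
n ≥ log₂(6000000) = 22.52
n ≥ 23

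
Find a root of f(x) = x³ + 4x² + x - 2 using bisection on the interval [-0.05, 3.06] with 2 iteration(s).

f(x) = x³ + 4x² + x - 2
Initial interval: [-0.05, 3.06]

Iteration 1:
  c_1 = (-0.050000 + 3.060000)/2 = 1.505000
  f(c_1) = f(1.505000) = 11.973963
  f(a) × f(c) < 0, new interval: [-0.050000, 1.505000]
Iteration 2:
  c_2 = (-0.050000 + 1.505000)/2 = 0.727500
  f(c_2) = f(0.727500) = 1.229559
  f(a) × f(c) < 0, new interval: [-0.050000, 0.727500]

After 2 iteration(s), the approximation is c_2 = 0.727500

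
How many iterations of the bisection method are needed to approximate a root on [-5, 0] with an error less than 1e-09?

We need (b-a)/2^n ≤ 1e-09
(0 - (-5))/2^n ≤ 1e-09
5/2^n ≤ 1e-09
2^n ≥ 5000000000
n ≥ log₂(5000000000) = 32.22
n ≥ 33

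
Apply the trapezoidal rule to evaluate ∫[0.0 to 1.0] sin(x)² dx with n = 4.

f(x) = sin(x)²
a = 0.0, b = 1.0, n = 4
h = (b - a)/n = 0.250000

Trapezoidal rule: (h/2)[f(x₀) + 2f(x₁) + 2f(x₂) + ... + f(xₙ)]

x_0 = 0.0000, f(x_0) = 0.000000, coefficient = 1
x_1 = 0.2500, f(x_1) = 0.061209, coefficient = 2
x_2 = 0.5000, f(x_2) = 0.229849, coefficient = 2
x_3 = 0.7500, f(x_3) = 0.464631, coefficient = 2
x_4 = 1.0000, f(x_4) = 0.708073, coefficient = 1

I ≈ (0.250000/2) × 2.219451 = 0.277431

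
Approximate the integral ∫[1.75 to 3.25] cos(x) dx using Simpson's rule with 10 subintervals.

f(x) = cos(x)
a = 1.75, b = 3.25, n = 10
h = (b - a)/n = 0.150000

Simpson's rule: (h/3)[f(x₀) + 4f(x₁) + 2f(x₂) + ... + f(xₙ)]

x_0 = 1.7500, f(x_0) = -0.178246, coefficient = 1
x_1 = 1.9000, f(x_1) = -0.323290, coefficient = 4
x_2 = 2.0500, f(x_2) = -0.461073, coefficient = 2
x_3 = 2.2000, f(x_3) = -0.588501, coefficient = 4
x_4 = 2.3500, f(x_4) = -0.702713, coefficient = 2
x_5 = 2.5000, f(x_5) = -0.801144, coefficient = 4
x_6 = 2.6500, f(x_6) = -0.881582, coefficient = 2
x_7 = 2.8000, f(x_7) = -0.942222, coefficient = 4
x_8 = 2.9500, f(x_8) = -0.981702, coefficient = 2
x_9 = 3.1000, f(x_9) = -0.999135, coefficient = 4
x_10 = 3.2500, f(x_10) = -0.994130, coefficient = 1

I ≈ (0.150000/3) × -21.843683 = -1.092184
Exact value: -1.092181
Error: 0.000003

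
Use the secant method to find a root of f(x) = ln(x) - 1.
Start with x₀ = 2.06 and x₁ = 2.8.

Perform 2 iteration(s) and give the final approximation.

f(x) = ln(x) - 1
x₀ = 2.06, x₁ = 2.8

Secant formula: x_{n+1} = x_n - f(x_n)(x_n - x_{n-1})/(f(x_n) - f(x_{n-1}))

Iteration 1:
  f(2.060000) = -0.277294
  f(2.800000) = 0.029619
  x_2 = 2.800000 - 0.029619×(2.800000 - 2.060000)/(0.029619 - (-0.277294))
       = 2.728585
Iteration 2:
  f(2.800000) = 0.029619
  f(2.728585) = 0.003783
  x_3 = 2.728585 - 0.003783×(2.728585 - 2.800000)/(0.003783 - 0.029619)
       = 2.718128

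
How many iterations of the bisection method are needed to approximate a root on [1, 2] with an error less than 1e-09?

We need (b-a)/2^n ≤ 1e-09
(2 - 1)/2^n ≤ 1e-09
1/2^n ≤ 1e-09
2^n ≥ 1000000000
n ≥ log₂(1000000000) = 29.90
n ≥ 30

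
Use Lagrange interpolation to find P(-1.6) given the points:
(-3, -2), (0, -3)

Lagrange interpolation formula:
P(x) = Σ yᵢ × Lᵢ(x)
where Lᵢ(x) = Π_{j≠i} (x - xⱼ)/(xᵢ - xⱼ)

L_0(-1.6) = (-1.6 - 0)/(-3 - 0) = 0.533333
L_1(-1.6) = (-1.6 - (-3))/(0 - (-3)) = 0.466667

P(-1.6) = (-2)×L_0(-1.6) + (-3)×L_1(-1.6)
P(-1.6) = -2.466667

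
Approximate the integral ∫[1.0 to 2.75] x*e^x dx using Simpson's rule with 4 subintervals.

f(x) = x*e^x
a = 1.0, b = 2.75, n = 4
h = (b - a)/n = 0.437500

Simpson's rule: (h/3)[f(x₀) + 4f(x₁) + 2f(x₂) + ... + f(xₙ)]

x_0 = 1.0000, f(x_0) = 2.718282, coefficient = 1
x_1 = 1.4375, f(x_1) = 6.052101, coefficient = 4
x_2 = 1.8750, f(x_2) = 12.226536, coefficient = 2
x_3 = 2.3125, f(x_3) = 23.355423, coefficient = 4
x_4 = 2.7500, f(x_4) = 43.017238, coefficient = 1

I ≈ (0.437500/3) × 187.818686 = 27.390225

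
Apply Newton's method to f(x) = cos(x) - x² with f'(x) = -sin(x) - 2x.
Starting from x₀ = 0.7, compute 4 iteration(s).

f(x) = cos(x) - x²
f'(x) = -sin(x) - 2x
x₀ = 0.7

Newton-Raphson formula: x_{n+1} = x_n - f(x_n)/f'(x_n)

Iteration 1:
  f(0.700000) = 0.274842
  f'(0.700000) = -2.044218
  x_1 = 0.700000 - 0.274842/(-2.044218) = 0.834449
Iteration 2:
  f(0.834449) = -0.024718
  f'(0.834449) = -2.409823
  x_2 = 0.834449 - (-0.024718)/(-2.409823) = 0.824191
Iteration 3:
  f(0.824191) = -0.000141
  f'(0.824191) = -2.382382
  x_3 = 0.824191 - (-0.000141)/(-2.382382) = 0.824132
Iteration 4:
  f(0.824132) = 0.000000
  f'(0.824132) = -2.382223
  x_4 = 0.824132 - 0.000000/(-2.382223) = 0.824132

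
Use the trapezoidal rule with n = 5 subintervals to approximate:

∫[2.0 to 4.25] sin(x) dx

f(x) = sin(x)
a = 2.0, b = 4.25, n = 5
h = (b - a)/n = 0.450000

Trapezoidal rule: (h/2)[f(x₀) + 2f(x₁) + 2f(x₂) + ... + f(xₙ)]

x_0 = 2.0000, f(x_0) = 0.909297, coefficient = 1
x_1 = 2.4500, f(x_1) = 0.637765, coefficient = 2
x_2 = 2.9000, f(x_2) = 0.239249, coefficient = 2
x_3 = 3.3500, f(x_3) = -0.206902, coefficient = 2
x_4 = 3.8000, f(x_4) = -0.611858, coefficient = 2
x_5 = 4.2500, f(x_5) = -0.894989, coefficient = 1

I ≈ (0.450000/2) × 0.130816 = 0.029434
Exact value: 0.029941
Error: 0.000507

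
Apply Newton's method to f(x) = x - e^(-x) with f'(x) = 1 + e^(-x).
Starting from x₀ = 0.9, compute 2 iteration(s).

f(x) = x - e^(-x)
f'(x) = 1 + e^(-x)
x₀ = 0.9

Newton-Raphson formula: x_{n+1} = x_n - f(x_n)/f'(x_n)

Iteration 1:
  f(0.900000) = 0.493430
  f'(0.900000) = 1.406570
  x_1 = 0.900000 - 0.493430/1.406570 = 0.549196
Iteration 2:
  f(0.549196) = -0.028218
  f'(0.549196) = 1.577414
  x_2 = 0.549196 - (-0.028218)/1.577414 = 0.567085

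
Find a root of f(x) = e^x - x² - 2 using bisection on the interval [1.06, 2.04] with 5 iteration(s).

f(x) = e^x - x² - 2
Initial interval: [1.06, 2.04]

Iteration 1:
  c_1 = (1.060000 + 2.040000)/2 = 1.550000
  f(c_1) = f(1.550000) = 0.308970
  f(a) × f(c) < 0, new interval: [1.060000, 1.550000]
Iteration 2:
  c_2 = (1.060000 + 1.550000)/2 = 1.305000
  f(c_2) = f(1.305000) = -0.015336
  f(a) × f(c) ≥ 0, new interval: [1.305000, 1.550000]
Iteration 3:
  c_3 = (1.305000 + 1.550000)/2 = 1.427500
  f(c_3) = f(1.427500) = 0.130509
  f(a) × f(c) < 0, new interval: [1.305000, 1.427500]
Iteration 4:
  c_4 = (1.305000 + 1.427500)/2 = 1.366250
  f(c_4) = f(1.366250) = 0.053982
  f(a) × f(c) < 0, new interval: [1.305000, 1.366250]
Iteration 5:
  c_5 = (1.305000 + 1.366250)/2 = 1.335625
  f(c_5) = f(1.335625) = 0.018478
  f(a) × f(c) < 0, new interval: [1.305000, 1.335625]

After 5 iteration(s), the approximation is c_5 = 1.335625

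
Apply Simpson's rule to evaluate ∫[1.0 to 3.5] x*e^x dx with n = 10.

f(x) = x*e^x
a = 1.0, b = 3.5, n = 10
h = (b - a)/n = 0.250000

Simpson's rule: (h/3)[f(x₀) + 4f(x₁) + 2f(x₂) + ... + f(xₙ)]

x_0 = 1.0000, f(x_0) = 2.718282, coefficient = 1
x_1 = 1.2500, f(x_1) = 4.362929, coefficient = 4
x_2 = 1.5000, f(x_2) = 6.722534, coefficient = 2
x_3 = 1.7500, f(x_3) = 10.070555, coefficient = 4
x_4 = 2.0000, f(x_4) = 14.778112, coefficient = 2
x_5 = 2.2500, f(x_5) = 21.347406, coefficient = 4
x_6 = 2.5000, f(x_6) = 30.456235, coefficient = 2
x_7 = 2.7500, f(x_7) = 43.017238, coefficient = 4
x_8 = 3.0000, f(x_8) = 60.256611, coefficient = 2
x_9 = 3.2500, f(x_9) = 83.818605, coefficient = 4
x_10 = 3.5000, f(x_10) = 115.904082, coefficient = 1

I ≈ (0.250000/3) × 993.516272 = 82.793023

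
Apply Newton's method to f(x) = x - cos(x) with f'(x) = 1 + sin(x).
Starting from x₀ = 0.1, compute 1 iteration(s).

f(x) = x - cos(x)
f'(x) = 1 + sin(x)
x₀ = 0.1

Newton-Raphson formula: x_{n+1} = x_n - f(x_n)/f'(x_n)

Iteration 1:
  f(0.100000) = -0.895004
  f'(0.100000) = 1.099833
  x_1 = 0.100000 - (-0.895004)/1.099833 = 0.913763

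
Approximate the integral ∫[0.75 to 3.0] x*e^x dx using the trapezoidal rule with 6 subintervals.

f(x) = x*e^x
a = 0.75, b = 3.0, n = 6
h = (b - a)/n = 0.375000

Trapezoidal rule: (h/2)[f(x₀) + 2f(x₁) + 2f(x₂) + ... + f(xₙ)]

x_0 = 0.7500, f(x_0) = 1.587750, coefficient = 1
x_1 = 1.1250, f(x_1) = 3.465244, coefficient = 2
x_2 = 1.5000, f(x_2) = 6.722534, coefficient = 2
x_3 = 1.8750, f(x_3) = 12.226536, coefficient = 2
x_4 = 2.2500, f(x_4) = 21.347406, coefficient = 2
x_5 = 2.6250, f(x_5) = 36.237007, coefficient = 2
x_6 = 3.0000, f(x_6) = 60.256611, coefficient = 1

I ≈ (0.375000/2) × 221.841813 = 41.595340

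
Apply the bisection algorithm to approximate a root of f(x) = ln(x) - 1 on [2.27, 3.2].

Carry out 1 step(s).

f(x) = ln(x) - 1
Initial interval: [2.27, 3.2]

Iteration 1:
  c_1 = (2.270000 + 3.200000)/2 = 2.735000
  f(c_1) = f(2.735000) = 0.006131
  f(a) × f(c) < 0, new interval: [2.270000, 2.735000]

After 1 iteration(s), the approximation is c_1 = 2.735000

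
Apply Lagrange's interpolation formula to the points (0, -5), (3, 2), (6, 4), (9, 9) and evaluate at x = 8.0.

Lagrange interpolation formula:
P(x) = Σ yᵢ × Lᵢ(x)
where Lᵢ(x) = Π_{j≠i} (x - xⱼ)/(xᵢ - xⱼ)

L_0(8.0) = (8.0 - 3)/(0 - 3) × (8.0 - 6)/(0 - 6) × (8.0 - 9)/(0 - 9) = 0.061728
L_1(8.0) = (8.0 - 0)/(3 - 0) × (8.0 - 6)/(3 - 6) × (8.0 - 9)/(3 - 9) = -0.296296
L_2(8.0) = (8.0 - 0)/(6 - 0) × (8.0 - 3)/(6 - 3) × (8.0 - 9)/(6 - 9) = 0.740741
L_3(8.0) = (8.0 - 0)/(9 - 0) × (8.0 - 3)/(9 - 3) × (8.0 - 6)/(9 - 6) = 0.493827

P(8.0) = (-5)×L_0(8.0) + 2×L_1(8.0) + 4×L_2(8.0) + 9×L_3(8.0)
P(8.0) = 6.506173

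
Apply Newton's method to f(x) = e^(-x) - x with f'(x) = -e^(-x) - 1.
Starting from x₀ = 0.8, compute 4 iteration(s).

f(x) = e^(-x) - x
f'(x) = -e^(-x) - 1
x₀ = 0.8

Newton-Raphson formula: x_{n+1} = x_n - f(x_n)/f'(x_n)

Iteration 1:
  f(0.800000) = -0.350671
  f'(0.800000) = -1.449329
  x_1 = 0.800000 - (-0.350671)/(-1.449329) = 0.558046
Iteration 2:
  f(0.558046) = 0.014280
  f'(0.558046) = -1.572326
  x_2 = 0.558046 - 0.014280/(-1.572326) = 0.567128
Iteration 3:
  f(0.567128) = 0.000024
  f'(0.567128) = -1.567152
  x_3 = 0.567128 - 0.000024/(-1.567152) = 0.567143
Iteration 4:
  f(0.567143) = 0.000000
  f'(0.567143) = -1.567143
  x_4 = 0.567143 - 0.000000/(-1.567143) = 0.567143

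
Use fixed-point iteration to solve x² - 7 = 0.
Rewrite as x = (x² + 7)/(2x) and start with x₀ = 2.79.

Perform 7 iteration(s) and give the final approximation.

Equation: x² - 7 = 0
Fixed-point form: x = (x² + 7)/(2x)
x₀ = 2.79

x_1 = g(2.790000) = 2.649480
x_2 = g(2.649480) = 2.645754
x_3 = g(2.645754) = 2.645751
x_4 = g(2.645751) = 2.645751
x_5 = g(2.645751) = 2.645751
x_6 = g(2.645751) = 2.645751
x_7 = g(2.645751) = 2.645751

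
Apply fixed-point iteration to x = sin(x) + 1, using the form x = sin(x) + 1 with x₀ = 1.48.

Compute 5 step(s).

Equation: x = sin(x) + 1
Fixed-point form: x = sin(x) + 1
x₀ = 1.48

x_1 = g(1.480000) = 1.995881
x_2 = g(1.995881) = 1.911004
x_3 = g(1.911004) = 1.942685
x_4 = g(1.942685) = 1.931643
x_5 = g(1.931643) = 1.935598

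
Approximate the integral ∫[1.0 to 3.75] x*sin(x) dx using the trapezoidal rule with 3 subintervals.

f(x) = x*sin(x)
a = 1.0, b = 3.75, n = 3
h = (b - a)/n = 0.916667

Trapezoidal rule: (h/2)[f(x₀) + 2f(x₁) + 2f(x₂) + ... + f(xₙ)]

x_0 = 1.0000, f(x_0) = 0.841471, coefficient = 1
x_1 = 1.9167, f(x_1) = 1.803163, coefficient = 2
x_2 = 2.8333, f(x_2) = 0.859635, coefficient = 2
x_3 = 3.7500, f(x_3) = -2.143355, coefficient = 1

I ≈ (0.916667/2) × 4.023712 = 1.844201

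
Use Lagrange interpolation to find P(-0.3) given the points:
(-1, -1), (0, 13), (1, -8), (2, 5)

Lagrange interpolation formula:
P(x) = Σ yᵢ × Lᵢ(x)
where Lᵢ(x) = Π_{j≠i} (x - xⱼ)/(xᵢ - xⱼ)

L_0(-0.3) = (-0.3 - 0)/(-1 - 0) × (-0.3 - 1)/(-1 - 1) × (-0.3 - 2)/(-1 - 2) = 0.149500
L_1(-0.3) = (-0.3 - (-1))/(0 - (-1)) × (-0.3 - 1)/(0 - 1) × (-0.3 - 2)/(0 - 2) = 1.046500
L_2(-0.3) = (-0.3 - (-1))/(1 - (-1)) × (-0.3 - 0)/(1 - 0) × (-0.3 - 2)/(1 - 2) = -0.241500
L_3(-0.3) = (-0.3 - (-1))/(2 - (-1)) × (-0.3 - 0)/(2 - 0) × (-0.3 - 1)/(2 - 1) = 0.045500

P(-0.3) = (-1)×L_0(-0.3) + 13×L_1(-0.3) + (-8)×L_2(-0.3) + 5×L_3(-0.3)
P(-0.3) = 15.614500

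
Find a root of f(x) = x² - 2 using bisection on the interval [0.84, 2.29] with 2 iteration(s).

f(x) = x² - 2
Initial interval: [0.84, 2.29]

Iteration 1:
  c_1 = (0.840000 + 2.290000)/2 = 1.565000
  f(c_1) = f(1.565000) = 0.449225
  f(a) × f(c) < 0, new interval: [0.840000, 1.565000]
Iteration 2:
  c_2 = (0.840000 + 1.565000)/2 = 1.202500
  f(c_2) = f(1.202500) = -0.553994
  f(a) × f(c) ≥ 0, new interval: [1.202500, 1.565000]

After 2 iteration(s), the approximation is c_2 = 1.202500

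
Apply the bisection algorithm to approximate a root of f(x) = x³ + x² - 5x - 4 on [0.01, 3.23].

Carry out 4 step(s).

f(x) = x³ + x² - 5x - 4
Initial interval: [0.01, 3.23]

Iteration 1:
  c_1 = (0.010000 + 3.230000)/2 = 1.620000
  f(c_1) = f(1.620000) = -5.224072
  f(a) × f(c) ≥ 0, new interval: [1.620000, 3.230000]
Iteration 2:
  c_2 = (1.620000 + 3.230000)/2 = 2.425000
  f(c_2) = f(2.425000) = 4.016141
  f(a) × f(c) < 0, new interval: [1.620000, 2.425000]
Iteration 3:
  c_3 = (1.620000 + 2.425000)/2 = 2.022500
  f(c_3) = f(2.022500) = -1.748945
  f(a) × f(c) ≥ 0, new interval: [2.022500, 2.425000]
Iteration 4:
  c_4 = (2.022500 + 2.425000)/2 = 2.223750
  f(c_4) = f(2.223750) = 0.822900
  f(a) × f(c) < 0, new interval: [2.022500, 2.223750]

After 4 iteration(s), the approximation is c_4 = 2.223750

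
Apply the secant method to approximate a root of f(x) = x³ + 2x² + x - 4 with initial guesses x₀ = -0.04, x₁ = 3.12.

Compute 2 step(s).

f(x) = x³ + 2x² + x - 4
x₀ = -0.04, x₁ = 3.12

Secant formula: x_{n+1} = x_n - f(x_n)(x_n - x_{n-1})/(f(x_n) - f(x_{n-1}))

Iteration 1:
  f(-0.040000) = -4.036864
  f(3.120000) = 48.960128
  x_2 = 3.120000 - 48.960128×(3.120000 - (-0.040000))/(48.960128 - (-4.036864))
       = 0.200702
Iteration 2:
  f(3.120000) = 48.960128
  f(0.200702) = -3.710651
  x_3 = 0.200702 - (-3.710651)×(0.200702 - 3.120000)/(-3.710651 - 48.960128)
       = 0.406366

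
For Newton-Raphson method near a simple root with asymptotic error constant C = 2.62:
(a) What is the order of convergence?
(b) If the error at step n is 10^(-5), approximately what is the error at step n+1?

(a) Newton-Raphson has quadratic (order 2) convergence near simple roots.
    This means |e_{n+1}| ≈ C|e_n|².

(b) With |e_n| = 10^(-5) and C = 2.62:
    |e_{n+1}| ≈ 2.62 × (10^(-5))² = 2.62 × 10^(-10)

(a) 2 (quadratic); (b) |e_{n+1}| ≈ 2.620e-10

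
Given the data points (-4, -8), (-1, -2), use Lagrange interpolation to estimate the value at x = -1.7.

Lagrange interpolation formula:
P(x) = Σ yᵢ × Lᵢ(x)
where Lᵢ(x) = Π_{j≠i} (x - xⱼ)/(xᵢ - xⱼ)

L_0(-1.7) = (-1.7 - (-1))/(-4 - (-1)) = 0.233333
L_1(-1.7) = (-1.7 - (-4))/(-1 - (-4)) = 0.766667

P(-1.7) = (-8)×L_0(-1.7) + (-2)×L_1(-1.7)
P(-1.7) = -3.400000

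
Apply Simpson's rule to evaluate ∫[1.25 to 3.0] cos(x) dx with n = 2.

f(x) = cos(x)
a = 1.25, b = 3.0, n = 2
h = (b - a)/n = 0.875000

Simpson's rule: (h/3)[f(x₀) + 4f(x₁) + 2f(x₂) + ... + f(xₙ)]

x_0 = 1.2500, f(x_0) = 0.315322, coefficient = 1
x_1 = 2.1250, f(x_1) = -0.526266, coefficient = 4
x_2 = 3.0000, f(x_2) = -0.989992, coefficient = 1

I ≈ (0.875000/3) × -2.779735 = -0.810756
Exact value: -0.807865
Error: 0.002892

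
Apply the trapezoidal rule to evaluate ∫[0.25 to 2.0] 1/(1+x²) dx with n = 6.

f(x) = 1/(1+x²)
a = 0.25, b = 2.0, n = 6
h = (b - a)/n = 0.291667

Trapezoidal rule: (h/2)[f(x₀) + 2f(x₁) + 2f(x₂) + ... + f(xₙ)]

x_0 = 0.2500, f(x_0) = 0.941176, coefficient = 1
x_1 = 0.5417, f(x_1) = 0.773154, coefficient = 2
x_2 = 0.8333, f(x_2) = 0.590164, coefficient = 2
x_3 = 1.1250, f(x_3) = 0.441379, coefficient = 2
x_4 = 1.4167, f(x_4) = 0.332564, coefficient = 2
x_5 = 1.7083, f(x_5) = 0.255206, coefficient = 2
x_6 = 2.0000, f(x_6) = 0.200000, coefficient = 1

I ≈ (0.291667/2) × 5.926111 = 0.864224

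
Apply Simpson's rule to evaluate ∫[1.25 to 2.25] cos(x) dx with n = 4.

f(x) = cos(x)
a = 1.25, b = 2.25, n = 4
h = (b - a)/n = 0.250000

Simpson's rule: (h/3)[f(x₀) + 4f(x₁) + 2f(x₂) + ... + f(xₙ)]

x_0 = 1.2500, f(x_0) = 0.315322, coefficient = 1
x_1 = 1.5000, f(x_1) = 0.070737, coefficient = 4
x_2 = 1.7500, f(x_2) = -0.178246, coefficient = 2
x_3 = 2.0000, f(x_3) = -0.416147, coefficient = 4
x_4 = 2.2500, f(x_4) = -0.628174, coefficient = 1

I ≈ (0.250000/3) × -2.050982 = -0.170915
Exact value: -0.170911
Error: 0.000004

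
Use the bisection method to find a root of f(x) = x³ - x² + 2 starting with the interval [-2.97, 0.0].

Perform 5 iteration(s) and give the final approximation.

f(x) = x³ - x² + 2
Initial interval: [-2.97, 0.0]

Iteration 1:
  c_1 = (-2.970000 + 0.000000)/2 = -1.485000
  f(c_1) = f(-1.485000) = -3.479984
  f(a) × f(c) ≥ 0, new interval: [-1.485000, 0.000000]
Iteration 2:
  c_2 = (-1.485000 + 0.000000)/2 = -0.742500
  f(c_2) = f(-0.742500) = 1.039349
  f(a) × f(c) < 0, new interval: [-1.485000, -0.742500]
Iteration 3:
  c_3 = (-1.485000 + (-0.742500))/2 = -1.113750
  f(c_3) = f(-1.113750) = -0.621978
  f(a) × f(c) ≥ 0, new interval: [-1.113750, -0.742500]
Iteration 4:
  c_4 = (-1.113750 + (-0.742500))/2 = -0.928125
  f(c_4) = f(-0.928125) = 0.339082
  f(a) × f(c) < 0, new interval: [-1.113750, -0.928125]
Iteration 5:
  c_5 = (-1.113750 + (-0.928125))/2 = -1.020938
  f(c_5) = f(-1.020938) = -0.106450
  f(a) × f(c) ≥ 0, new interval: [-1.020938, -0.928125]

After 5 iteration(s), the approximation is c_5 = -1.020938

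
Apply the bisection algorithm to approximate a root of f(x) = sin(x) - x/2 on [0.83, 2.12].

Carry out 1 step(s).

f(x) = sin(x) - x/2
Initial interval: [0.83, 2.12]

Iteration 1:
  c_1 = (0.830000 + 2.120000)/2 = 1.475000
  f(c_1) = f(1.475000) = 0.257915
  f(a) × f(c) ≥ 0, new interval: [1.475000, 2.120000]

After 1 iteration(s), the approximation is c_1 = 1.475000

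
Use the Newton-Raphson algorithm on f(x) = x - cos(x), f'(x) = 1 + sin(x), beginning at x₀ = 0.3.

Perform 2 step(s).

f(x) = x - cos(x)
f'(x) = 1 + sin(x)
x₀ = 0.3

Newton-Raphson formula: x_{n+1} = x_n - f(x_n)/f'(x_n)

Iteration 1:
  f(0.300000) = -0.655336
  f'(0.300000) = 1.295520
  x_1 = 0.300000 - (-0.655336)/1.295520 = 0.805848
Iteration 2:
  f(0.805848) = 0.113349
  f'(0.805848) = 1.721418
  x_2 = 0.805848 - 0.113349/1.721418 = 0.740002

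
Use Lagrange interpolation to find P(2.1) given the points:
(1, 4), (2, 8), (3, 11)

Lagrange interpolation formula:
P(x) = Σ yᵢ × Lᵢ(x)
where Lᵢ(x) = Π_{j≠i} (x - xⱼ)/(xᵢ - xⱼ)

L_0(2.1) = (2.1 - 2)/(1 - 2) × (2.1 - 3)/(1 - 3) = -0.045000
L_1(2.1) = (2.1 - 1)/(2 - 1) × (2.1 - 3)/(2 - 3) = 0.990000
L_2(2.1) = (2.1 - 1)/(3 - 1) × (2.1 - 2)/(3 - 2) = 0.055000

P(2.1) = 4×L_0(2.1) + 8×L_1(2.1) + 11×L_2(2.1)
P(2.1) = 8.345000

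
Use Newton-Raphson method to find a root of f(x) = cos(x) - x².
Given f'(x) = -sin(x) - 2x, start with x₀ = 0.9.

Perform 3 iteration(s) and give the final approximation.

f(x) = cos(x) - x²
f'(x) = -sin(x) - 2x
x₀ = 0.9

Newton-Raphson formula: x_{n+1} = x_n - f(x_n)/f'(x_n)

Iteration 1:
  f(0.900000) = -0.188390
  f'(0.900000) = -2.583327
  x_1 = 0.900000 - (-0.188390)/(-2.583327) = 0.827075
Iteration 2:
  f(0.827075) = -0.007021
  f'(0.827075) = -2.390103
  x_2 = 0.827075 - (-0.007021)/(-2.390103) = 0.824137
Iteration 3:
  f(0.824137) = -0.000012
  f'(0.824137) = -2.382236
  x_3 = 0.824137 - (-0.000012)/(-2.382236) = 0.824132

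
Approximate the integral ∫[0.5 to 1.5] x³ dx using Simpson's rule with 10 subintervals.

f(x) = x³
a = 0.5, b = 1.5, n = 10
h = (b - a)/n = 0.100000

Simpson's rule: (h/3)[f(x₀) + 4f(x₁) + 2f(x₂) + ... + f(xₙ)]

x_0 = 0.5000, f(x_0) = 0.125000, coefficient = 1
x_1 = 0.6000, f(x_1) = 0.216000, coefficient = 4
x_2 = 0.7000, f(x_2) = 0.343000, coefficient = 2
x_3 = 0.8000, f(x_3) = 0.512000, coefficient = 4
x_4 = 0.9000, f(x_4) = 0.729000, coefficient = 2
x_5 = 1.0000, f(x_5) = 1.000000, coefficient = 4
x_6 = 1.1000, f(x_6) = 1.331000, coefficient = 2
x_7 = 1.2000, f(x_7) = 1.728000, coefficient = 4
x_8 = 1.3000, f(x_8) = 2.197000, coefficient = 2
x_9 = 1.4000, f(x_9) = 2.744000, coefficient = 4
x_10 = 1.5000, f(x_10) = 3.375000, coefficient = 1

I ≈ (0.100000/3) × 37.500000 = 1.250000
Exact value: 1.250000
Error: 0.000000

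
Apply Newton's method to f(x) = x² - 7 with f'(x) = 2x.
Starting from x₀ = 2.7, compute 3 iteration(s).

f(x) = x² - 7
f'(x) = 2x
x₀ = 2.7

Newton-Raphson formula: x_{n+1} = x_n - f(x_n)/f'(x_n)

Iteration 1:
  f(2.700000) = 0.290000
  f'(2.700000) = 5.400000
  x_1 = 2.700000 - 0.290000/5.400000 = 2.646296
Iteration 2:
  f(2.646296) = 0.002884
  f'(2.646296) = 5.292593
  x_2 = 2.646296 - 0.002884/5.292593 = 2.645751
Iteration 3:
  f(2.645751) = 0.000000
  f'(2.645751) = 5.291503
  x_3 = 2.645751 - 0.000000/5.291503 = 2.645751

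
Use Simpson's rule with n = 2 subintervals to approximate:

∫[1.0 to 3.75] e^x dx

f(x) = e^x
a = 1.0, b = 3.75, n = 2
h = (b - a)/n = 1.375000

Simpson's rule: (h/3)[f(x₀) + 4f(x₁) + 2f(x₂) + ... + f(xₙ)]

x_0 = 1.0000, f(x_0) = 2.718282, coefficient = 1
x_1 = 2.3750, f(x_1) = 10.751013, coefficient = 4
x_2 = 3.7500, f(x_2) = 42.521082, coefficient = 1

I ≈ (1.375000/3) × 88.243417 = 40.444899
Exact value: 39.802800
Error: 0.642099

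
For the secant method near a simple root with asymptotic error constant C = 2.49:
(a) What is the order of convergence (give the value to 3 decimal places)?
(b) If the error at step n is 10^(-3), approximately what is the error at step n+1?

(a) Secant method has superlinear convergence with order φ = (1+√5)/2 ≈ 1.618.
    This means |e_{n+1}| ≈ C|e_n|^1.618.

(b) With |e_n| = 10^(-3) and C = 2.49:
    |e_{n+1}| ≈ 2.49 × (10^(-3))^1.618 = 2.49 × 10^(-4.85)

(a) ≈ 1.618 (golden ratio); (b) |e_{n+1}| ≈ 3.484e-05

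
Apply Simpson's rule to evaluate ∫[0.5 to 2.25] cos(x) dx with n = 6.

f(x) = cos(x)
a = 0.5, b = 2.25, n = 6
h = (b - a)/n = 0.291667

Simpson's rule: (h/3)[f(x₀) + 4f(x₁) + 2f(x₂) + ... + f(xₙ)]

x_0 = 0.5000, f(x_0) = 0.877583, coefficient = 1
x_1 = 0.7917, f(x_1) = 0.702660, coefficient = 4
x_2 = 1.0833, f(x_2) = 0.468386, coefficient = 2
x_3 = 1.3750, f(x_3) = 0.194548, coefficient = 4
x_4 = 1.6667, f(x_4) = -0.095724, coefficient = 2
x_5 = 1.9583, f(x_5) = -0.377909, coefficient = 4
x_6 = 2.2500, f(x_6) = -0.628174, coefficient = 1

I ≈ (0.291667/3) × 3.071929 = 0.298660
Exact value: 0.298648
Error: 0.000012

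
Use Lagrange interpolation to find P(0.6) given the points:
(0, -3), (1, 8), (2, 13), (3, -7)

Lagrange interpolation formula:
P(x) = Σ yᵢ × Lᵢ(x)
where Lᵢ(x) = Π_{j≠i} (x - xⱼ)/(xᵢ - xⱼ)

L_0(0.6) = (0.6 - 1)/(0 - 1) × (0.6 - 2)/(0 - 2) × (0.6 - 3)/(0 - 3) = 0.224000
L_1(0.6) = (0.6 - 0)/(1 - 0) × (0.6 - 2)/(1 - 2) × (0.6 - 3)/(1 - 3) = 1.008000
L_2(0.6) = (0.6 - 0)/(2 - 0) × (0.6 - 1)/(2 - 1) × (0.6 - 3)/(2 - 3) = -0.288000
L_3(0.6) = (0.6 - 0)/(3 - 0) × (0.6 - 1)/(3 - 1) × (0.6 - 2)/(3 - 2) = 0.056000

P(0.6) = (-3)×L_0(0.6) + 8×L_1(0.6) + 13×L_2(0.6) + (-7)×L_3(0.6)
P(0.6) = 3.256000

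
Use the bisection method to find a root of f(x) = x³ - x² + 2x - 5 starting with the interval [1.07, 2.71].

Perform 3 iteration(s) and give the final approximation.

f(x) = x³ - x² + 2x - 5
Initial interval: [1.07, 2.71]

Iteration 1:
  c_1 = (1.070000 + 2.710000)/2 = 1.890000
  f(c_1) = f(1.890000) = 1.959169
  f(a) × f(c) < 0, new interval: [1.070000, 1.890000]
Iteration 2:
  c_2 = (1.070000 + 1.890000)/2 = 1.480000
  f(c_2) = f(1.480000) = -0.988608
  f(a) × f(c) ≥ 0, new interval: [1.480000, 1.890000]
Iteration 3:
  c_3 = (1.480000 + 1.890000)/2 = 1.685000
  f(c_3) = f(1.685000) = 0.314869
  f(a) × f(c) < 0, new interval: [1.480000, 1.685000]

After 3 iteration(s), the approximation is c_3 = 1.685000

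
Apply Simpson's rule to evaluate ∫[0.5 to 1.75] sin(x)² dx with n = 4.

f(x) = sin(x)²
a = 0.5, b = 1.75, n = 4
h = (b - a)/n = 0.312500

Simpson's rule: (h/3)[f(x₀) + 4f(x₁) + 2f(x₂) + ... + f(xₙ)]

x_0 = 0.5000, f(x_0) = 0.229849, coefficient = 1
x_1 = 0.8125, f(x_1) = 0.527089, coefficient = 4
x_2 = 1.1250, f(x_2) = 0.814087, coefficient = 2
x_3 = 1.4375, f(x_3) = 0.982337, coefficient = 4
x_4 = 1.7500, f(x_4) = 0.968228, coefficient = 1

I ≈ (0.312500/3) × 8.863953 = 0.923328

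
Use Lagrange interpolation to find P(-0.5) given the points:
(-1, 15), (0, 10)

Lagrange interpolation formula:
P(x) = Σ yᵢ × Lᵢ(x)
where Lᵢ(x) = Π_{j≠i} (x - xⱼ)/(xᵢ - xⱼ)

L_0(-0.5) = (-0.5 - 0)/(-1 - 0) = 0.500000
L_1(-0.5) = (-0.5 - (-1))/(0 - (-1)) = 0.500000

P(-0.5) = 15×L_0(-0.5) + 10×L_1(-0.5)
P(-0.5) = 12.500000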